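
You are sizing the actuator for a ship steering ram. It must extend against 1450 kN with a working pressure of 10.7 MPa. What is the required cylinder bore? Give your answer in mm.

Extension force acts on the full piston face: F = P × (π/4)D².
D = √(4F / (πP)) = √(4 × 1450 kN / (π × 10.7 MPa))

D ≈ 415 mm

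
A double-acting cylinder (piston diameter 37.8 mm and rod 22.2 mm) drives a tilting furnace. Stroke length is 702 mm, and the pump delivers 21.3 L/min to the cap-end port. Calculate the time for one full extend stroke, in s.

t ≈ 2.22 s

Cap-side area A_cap = π/4 × (37.8 mm)² = 1122 mm^2
Swept volume V = A × L; t = V / Q = A·L / Q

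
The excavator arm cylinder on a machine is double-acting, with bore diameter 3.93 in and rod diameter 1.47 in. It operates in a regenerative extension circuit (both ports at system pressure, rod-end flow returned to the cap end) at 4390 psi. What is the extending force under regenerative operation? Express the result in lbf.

With equal pressure on both faces, forces on the annular region cancel; the net push is pressure × rod cross-section.
Rod cross-section A_rod = π/4 × (1.47 in)² = 1.697 in^2
F = P × A_rod

F ≈ 7450 lbf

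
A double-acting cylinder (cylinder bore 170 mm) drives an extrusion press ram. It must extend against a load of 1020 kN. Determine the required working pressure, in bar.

P ≈ 449 bar

Cap-side area A_cap = π/4 × (170 mm)² = 22700 mm^2
P = F / A = 1020 kN / A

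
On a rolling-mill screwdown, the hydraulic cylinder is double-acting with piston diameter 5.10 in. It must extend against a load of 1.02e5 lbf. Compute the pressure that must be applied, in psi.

P ≈ 4990 psi

Cap-side area A_cap = π/4 × (5.10 in)² = 20.43 in^2
P = F / A = 1.02e5 lbf / A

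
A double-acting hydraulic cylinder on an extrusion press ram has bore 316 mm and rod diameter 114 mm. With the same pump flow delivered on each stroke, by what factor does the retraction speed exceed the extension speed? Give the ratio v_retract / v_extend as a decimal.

Cap-side area A_cap = π/4 × (316 mm)² = 78430 mm^2
Rod-side annular area A_ann = π/4 × (316² − 114²) = 68220 mm^2
For equal Q, v ∝ 1/A, so v_ret/v_ext = A_cap/A_ann.

v_ret/v_ext ≈ 1.15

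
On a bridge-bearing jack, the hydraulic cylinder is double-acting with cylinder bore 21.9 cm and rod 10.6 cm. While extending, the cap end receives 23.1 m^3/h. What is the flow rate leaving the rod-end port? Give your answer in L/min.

Q_out ≈ 295 L/min

Cap-side area A_cap = π/4 × (21.9 cm)² = 376.7 cm^2
Rod-side annular area A_ann = π/4 × (21.9² − 10.6²) = 288.4 cm^2
Piston speed v = Q_in/A_cap; rod-end outflow Q_out = v × A_ann = Q_in × A_ann/A_cap.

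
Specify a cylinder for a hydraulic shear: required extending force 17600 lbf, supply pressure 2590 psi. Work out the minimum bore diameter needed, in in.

D ≈ 2.94 in

Extension force acts on the full piston face: F = P × (π/4)D².
D = √(4F / (πP)) = √(4 × 17600 lbf / (π × 2590 psi))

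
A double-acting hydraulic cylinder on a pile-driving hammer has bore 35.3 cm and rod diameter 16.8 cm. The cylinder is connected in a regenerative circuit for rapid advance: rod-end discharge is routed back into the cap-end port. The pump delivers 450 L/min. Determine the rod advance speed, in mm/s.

v ≈ 338 mm/s

In regeneration the rod-end outflow joins the pump flow into the cap end, so the net volume the pump must supply per unit advance equals the rod cross-section area.
Rod cross-section A_rod = π/4 × (16.8 cm)² = 221.7 cm^2
v = Q_pump / A_rod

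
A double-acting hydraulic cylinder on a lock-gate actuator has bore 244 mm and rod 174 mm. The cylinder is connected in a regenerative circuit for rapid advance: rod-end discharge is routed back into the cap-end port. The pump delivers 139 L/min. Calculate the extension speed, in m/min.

v ≈ 5.85 m/min

In regeneration the rod-end outflow joins the pump flow into the cap end, so the net volume the pump must supply per unit advance equals the rod cross-section area.
Rod cross-section A_rod = π/4 × (174 mm)² = 23780 mm^2
v = Q_pump / A_rod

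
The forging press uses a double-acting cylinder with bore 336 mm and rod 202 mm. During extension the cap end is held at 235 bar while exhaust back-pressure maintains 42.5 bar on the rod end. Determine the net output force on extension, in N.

F ≈ 1.84e6 N

Cap-side area A_cap = π/4 × (336 mm)² = 88670 mm^2
Rod-side annular area A_ann = π/4 × (336² − 202²) = 56620 mm^2
Net thrust = P_cap·A_cap − P_rod·A_ann = 2.084e6 N − 2.406e5 N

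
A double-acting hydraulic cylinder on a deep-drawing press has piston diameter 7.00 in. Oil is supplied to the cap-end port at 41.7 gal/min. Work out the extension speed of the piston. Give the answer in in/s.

Cap-side area A_cap = π/4 × (7.00 in)² = 38.48 in^2
v = Q / A

v ≈ 4.17 in/s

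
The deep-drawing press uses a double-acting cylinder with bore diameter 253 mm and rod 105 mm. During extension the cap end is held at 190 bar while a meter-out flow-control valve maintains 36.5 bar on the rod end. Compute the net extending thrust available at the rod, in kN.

Cap-side area A_cap = π/4 × (253 mm)² = 50270 mm^2
Rod-side annular area A_ann = π/4 × (253² − 105²) = 41610 mm^2
Net thrust = P_cap·A_cap − P_rod·A_ann = 955.2 kN − 151.9 kN

F ≈ 803 kN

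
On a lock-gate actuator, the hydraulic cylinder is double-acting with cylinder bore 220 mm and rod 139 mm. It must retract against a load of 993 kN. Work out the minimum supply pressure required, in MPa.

P ≈ 43.5 MPa

Rod-side annular area A_ann = π/4 × (220² − 139²) = 22840 mm^2
Retraction: pressure acts on the annular area.
P = F / A = 993 kN / A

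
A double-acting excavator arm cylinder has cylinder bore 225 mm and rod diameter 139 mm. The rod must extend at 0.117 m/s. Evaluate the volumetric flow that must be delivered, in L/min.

Cap-side area A_cap = π/4 × (225 mm)² = 39760 mm^2
Q = A × v

Q ≈ 279 L/min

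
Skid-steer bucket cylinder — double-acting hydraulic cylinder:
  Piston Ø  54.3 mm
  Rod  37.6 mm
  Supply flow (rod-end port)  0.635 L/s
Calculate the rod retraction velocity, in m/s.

v ≈ 0.527 m/s

Rod-side annular area A_ann = π/4 × (54.3² − 37.6²) = 1205 mm^2
Flow into the rod-end port fills the annular volume.
v = Q / A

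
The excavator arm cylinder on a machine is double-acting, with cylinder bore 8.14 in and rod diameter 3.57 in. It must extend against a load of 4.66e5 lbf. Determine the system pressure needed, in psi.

Cap-side area A_cap = π/4 × (8.14 in)² = 52.04 in^2
P = F / A = 4.66e5 lbf / A

P ≈ 8950 psi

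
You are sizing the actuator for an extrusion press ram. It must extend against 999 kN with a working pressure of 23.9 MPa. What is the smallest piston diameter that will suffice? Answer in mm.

Extension force acts on the full piston face: F = P × (π/4)D².
D = √(4F / (πP)) = √(4 × 999 kN / (π × 23.9 MPa))

D ≈ 231 mm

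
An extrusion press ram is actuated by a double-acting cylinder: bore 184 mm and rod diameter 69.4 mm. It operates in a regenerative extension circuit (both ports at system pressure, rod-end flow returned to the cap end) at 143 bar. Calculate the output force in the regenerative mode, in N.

With equal pressure on both faces, forces on the annular region cancel; the net push is pressure × rod cross-section.
Rod cross-section A_rod = π/4 × (69.4 mm)² = 3783 mm^2
F = P × A_rod

F ≈ 54100 N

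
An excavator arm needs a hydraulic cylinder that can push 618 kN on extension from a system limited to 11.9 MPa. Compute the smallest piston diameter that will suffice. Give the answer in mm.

Extension force acts on the full piston face: F = P × (π/4)D².
D = √(4F / (πP)) = √(4 × 618 kN / (π × 11.9 MPa))

D ≈ 257 mm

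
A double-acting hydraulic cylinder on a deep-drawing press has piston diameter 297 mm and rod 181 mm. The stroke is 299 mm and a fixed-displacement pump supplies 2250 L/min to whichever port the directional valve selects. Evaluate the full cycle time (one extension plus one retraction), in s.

Cap-side area A_cap = π/4 × (297 mm)² = 69280 mm^2
Rod-side annular area A_ann = π/4 × (297² − 181²) = 43550 mm^2
t_ext = A_cap·L/Q = 0.5524 s
t_ret = A_ann·L/Q = 0.3472 s
t_cycle = t_ext + t_ret

t ≈ 0.900 s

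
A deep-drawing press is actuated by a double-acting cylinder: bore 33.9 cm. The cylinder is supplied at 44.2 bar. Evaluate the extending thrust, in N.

Cap-side area A_cap = π/4 × (33.9 cm)² = 902.6 cm^2
F = P × A_cap = 44.2 bar × A_cap

F ≈ 3.99e5 N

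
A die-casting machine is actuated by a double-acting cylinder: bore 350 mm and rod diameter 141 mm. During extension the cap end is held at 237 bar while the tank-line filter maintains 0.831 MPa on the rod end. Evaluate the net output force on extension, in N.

Cap-side area A_cap = π/4 × (350 mm)² = 96210 mm^2
Rod-side annular area A_ann = π/4 × (350² − 141²) = 80600 mm^2
Net thrust = P_cap·A_cap − P_rod·A_ann = 2.280e6 N − 66980 N

F ≈ 2.21e6 N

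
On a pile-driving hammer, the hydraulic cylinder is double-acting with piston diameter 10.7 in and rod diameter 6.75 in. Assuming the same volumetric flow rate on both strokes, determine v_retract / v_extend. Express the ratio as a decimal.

Cap-side area A_cap = π/4 × (10.7 in)² = 89.92 in^2
Rod-side annular area A_ann = π/4 × (10.7² − 6.75²) = 54.14 in^2
For equal Q, v ∝ 1/A, so v_ret/v_ext = A_cap/A_ann.

v_ret/v_ext ≈ 1.66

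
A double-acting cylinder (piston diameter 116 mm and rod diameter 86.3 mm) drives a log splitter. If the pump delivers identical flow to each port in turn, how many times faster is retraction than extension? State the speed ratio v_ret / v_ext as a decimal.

Cap-side area A_cap = π/4 × (116 mm)² = 10570 mm^2
Rod-side annular area A_ann = π/4 × (116² − 86.3²) = 4719 mm^2
For equal Q, v ∝ 1/A, so v_ret/v_ext = A_cap/A_ann.

v_ret/v_ext ≈ 2.24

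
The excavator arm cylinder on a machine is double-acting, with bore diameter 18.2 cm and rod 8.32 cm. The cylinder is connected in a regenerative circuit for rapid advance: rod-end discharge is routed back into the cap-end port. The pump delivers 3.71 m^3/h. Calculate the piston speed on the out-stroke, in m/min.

In regeneration the rod-end outflow joins the pump flow into the cap end, so the net volume the pump must supply per unit advance equals the rod cross-section area.
Rod cross-section A_rod = π/4 × (8.32 cm)² = 54.37 cm^2
v = Q_pump / A_rod

v ≈ 11.4 m/min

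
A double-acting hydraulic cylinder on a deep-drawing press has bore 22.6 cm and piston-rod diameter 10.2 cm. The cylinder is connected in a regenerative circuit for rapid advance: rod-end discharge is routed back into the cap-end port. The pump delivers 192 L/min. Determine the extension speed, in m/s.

v ≈ 0.392 m/s

In regeneration the rod-end outflow joins the pump flow into the cap end, so the net volume the pump must supply per unit advance equals the rod cross-section area.
Rod cross-section A_rod = π/4 × (10.2 cm)² = 81.71 cm^2
v = Q_pump / A_rod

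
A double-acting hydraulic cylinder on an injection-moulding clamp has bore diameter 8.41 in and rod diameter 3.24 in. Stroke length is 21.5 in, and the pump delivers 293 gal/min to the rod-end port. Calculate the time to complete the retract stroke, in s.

t ≈ 0.902 s

Rod-side annular area A_ann = π/4 × (8.41² − 3.24²) = 47.30 in^2
Swept volume V = A × L; t = V / Q = A·L / Q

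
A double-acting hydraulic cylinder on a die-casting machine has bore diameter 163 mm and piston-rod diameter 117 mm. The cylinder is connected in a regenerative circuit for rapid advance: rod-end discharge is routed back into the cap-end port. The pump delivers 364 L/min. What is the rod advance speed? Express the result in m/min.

v ≈ 33.9 m/min

In regeneration the rod-end outflow joins the pump flow into the cap end, so the net volume the pump must supply per unit advance equals the rod cross-section area.
Rod cross-section A_rod = π/4 × (117 mm)² = 10750 mm^2
v = Q_pump / A_rod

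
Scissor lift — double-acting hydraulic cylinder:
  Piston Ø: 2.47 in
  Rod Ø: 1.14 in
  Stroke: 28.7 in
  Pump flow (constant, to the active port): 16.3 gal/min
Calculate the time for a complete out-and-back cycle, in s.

Cap-side area A_cap = π/4 × (2.47 in)² = 4.792 in^2
Rod-side annular area A_ann = π/4 × (2.47² − 1.14²) = 3.771 in^2
t_ext = A_cap·L/Q = 2.191 s
t_ret = A_ann·L/Q = 1.725 s
t_cycle = t_ext + t_ret

t ≈ 3.92 s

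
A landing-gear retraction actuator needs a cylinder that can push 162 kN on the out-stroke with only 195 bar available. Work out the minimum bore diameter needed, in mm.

D ≈ 103 mm

Extension force acts on the full piston face: F = P × (π/4)D².
D = √(4F / (πP)) = √(4 × 162 kN / (π × 195 bar))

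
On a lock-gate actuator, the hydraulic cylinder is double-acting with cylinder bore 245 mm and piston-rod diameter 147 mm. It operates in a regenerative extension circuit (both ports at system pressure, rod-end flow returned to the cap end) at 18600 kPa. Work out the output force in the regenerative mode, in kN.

F ≈ 316 kN

With equal pressure on both faces, forces on the annular region cancel; the net push is pressure × rod cross-section.
Rod cross-section A_rod = π/4 × (147 mm)² = 16970 mm^2
F = P × A_rod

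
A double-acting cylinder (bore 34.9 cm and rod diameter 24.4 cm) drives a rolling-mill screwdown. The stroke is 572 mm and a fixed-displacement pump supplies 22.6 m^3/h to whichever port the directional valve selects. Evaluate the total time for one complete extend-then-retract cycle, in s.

Cap-side area A_cap = π/4 × (34.9 cm)² = 956.6 cm^2
Rod-side annular area A_ann = π/4 × (34.9² − 24.4²) = 489.0 cm^2
t_ext = A_cap·L/Q = 8.716 s
t_ret = A_ann·L/Q = 4.456 s
t_cycle = t_ext + t_ret

t ≈ 13.2 s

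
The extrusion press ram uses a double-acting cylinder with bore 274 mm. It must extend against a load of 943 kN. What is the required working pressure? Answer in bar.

Cap-side area A_cap = π/4 × (274 mm)² = 58960 mm^2
P = F / A = 943 kN / A

P ≈ 160 bar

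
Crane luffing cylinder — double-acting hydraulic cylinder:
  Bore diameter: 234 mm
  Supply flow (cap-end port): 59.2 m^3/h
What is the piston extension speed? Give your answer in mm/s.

Cap-side area A_cap = π/4 × (234 mm)² = 43010 mm^2
v = Q / A

v ≈ 382 mm/s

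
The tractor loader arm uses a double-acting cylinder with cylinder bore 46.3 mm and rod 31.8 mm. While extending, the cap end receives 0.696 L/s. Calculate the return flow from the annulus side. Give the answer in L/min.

Q_out ≈ 22.1 L/min

Cap-side area A_cap = π/4 × (46.3 mm)² = 1684 mm^2
Rod-side annular area A_ann = π/4 × (46.3² − 31.8²) = 889.4 mm^2
Piston speed v = Q_in/A_cap; rod-end outflow Q_out = v × A_ann = Q_in × A_ann/A_cap.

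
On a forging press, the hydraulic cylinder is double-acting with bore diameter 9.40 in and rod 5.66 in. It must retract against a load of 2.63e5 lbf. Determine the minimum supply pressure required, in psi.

Rod-side annular area A_ann = π/4 × (9.40² − 5.66²) = 44.24 in^2
Retraction: pressure acts on the annular area.
P = F / A = 2.63e5 lbf / A

P ≈ 5950 psi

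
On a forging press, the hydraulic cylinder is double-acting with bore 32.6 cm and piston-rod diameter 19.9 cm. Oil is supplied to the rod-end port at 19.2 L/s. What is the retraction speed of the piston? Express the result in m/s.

Rod-side annular area A_ann = π/4 × (32.6² − 19.9²) = 523.7 cm^2
Flow into the rod-end port fills the annular volume.
v = Q / A

v ≈ 0.367 m/s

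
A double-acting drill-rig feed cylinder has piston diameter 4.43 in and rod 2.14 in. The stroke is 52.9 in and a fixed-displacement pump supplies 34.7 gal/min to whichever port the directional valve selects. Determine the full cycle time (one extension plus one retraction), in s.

Cap-side area A_cap = π/4 × (4.43 in)² = 15.41 in^2
Rod-side annular area A_ann = π/4 × (4.43² − 2.14²) = 11.82 in^2
t_ext = A_cap·L/Q = 6.103 s
t_ret = A_ann·L/Q = 4.679 s
t_cycle = t_ext + t_ret

t ≈ 10.8 s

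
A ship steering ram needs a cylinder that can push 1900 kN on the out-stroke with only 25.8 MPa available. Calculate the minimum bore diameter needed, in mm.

Extension force acts on the full piston face: F = P × (π/4)D².
D = √(4F / (πP)) = √(4 × 1900 kN / (π × 25.8 MPa))

D ≈ 306 mm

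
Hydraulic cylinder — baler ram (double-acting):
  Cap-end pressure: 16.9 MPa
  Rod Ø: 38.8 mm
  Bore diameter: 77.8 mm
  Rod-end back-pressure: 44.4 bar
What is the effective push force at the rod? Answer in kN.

Cap-side area A_cap = π/4 × (77.8 mm)² = 4754 mm^2
Rod-side annular area A_ann = π/4 × (77.8² − 38.8²) = 3572 mm^2
Net thrust = P_cap·A_cap − P_rod·A_ann = 80.34 kN − 15.86 kN

F ≈ 64.5 kN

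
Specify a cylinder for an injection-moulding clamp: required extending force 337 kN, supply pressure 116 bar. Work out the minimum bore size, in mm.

Extension force acts on the full piston face: F = P × (π/4)D².
D = √(4F / (πP)) = √(4 × 337 kN / (π × 116 bar))

D ≈ 192 mm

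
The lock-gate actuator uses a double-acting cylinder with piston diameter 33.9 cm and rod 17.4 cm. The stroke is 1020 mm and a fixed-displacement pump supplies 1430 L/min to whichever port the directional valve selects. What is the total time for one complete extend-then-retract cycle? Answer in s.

t ≈ 6.71 s

Cap-side area A_cap = π/4 × (33.9 cm)² = 902.6 cm^2
Rod-side annular area A_ann = π/4 × (33.9² − 17.4²) = 664.8 cm^2
t_ext = A_cap·L/Q = 3.863 s
t_ret = A_ann·L/Q = 2.845 s
t_cycle = t_ext + t_ret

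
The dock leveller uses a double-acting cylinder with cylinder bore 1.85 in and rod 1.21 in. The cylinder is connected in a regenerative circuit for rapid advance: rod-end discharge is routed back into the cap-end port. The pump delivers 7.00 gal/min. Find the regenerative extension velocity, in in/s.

In regeneration the rod-end outflow joins the pump flow into the cap end, so the net volume the pump must supply per unit advance equals the rod cross-section area.
Rod cross-section A_rod = π/4 × (1.21 in)² = 1.150 in^2
v = Q_pump / A_rod

v ≈ 23.4 in/s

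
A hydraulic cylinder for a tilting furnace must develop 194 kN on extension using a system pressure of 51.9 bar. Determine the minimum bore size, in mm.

D ≈ 218 mm

Extension force acts on the full piston face: F = P × (π/4)D².
D = √(4F / (πP)) = √(4 × 194 kN / (π × 51.9 bar))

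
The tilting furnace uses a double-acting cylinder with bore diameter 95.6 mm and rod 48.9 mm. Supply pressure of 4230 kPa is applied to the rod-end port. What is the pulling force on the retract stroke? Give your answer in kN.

F ≈ 22.4 kN

Rod-side annular area A_ann = π/4 × (95.6² − 48.9²) = 5300 mm^2
On retraction the pressure acts on the annular area (bore minus rod).
F = P × A_ann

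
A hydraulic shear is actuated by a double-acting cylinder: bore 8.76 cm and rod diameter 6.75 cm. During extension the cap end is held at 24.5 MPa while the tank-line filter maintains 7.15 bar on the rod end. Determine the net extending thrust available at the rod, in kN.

Cap-side area A_cap = π/4 × (8.76 cm)² = 60.27 cm^2
Rod-side annular area A_ann = π/4 × (8.76² − 6.75²) = 24.48 cm^2
Net thrust = P_cap·A_cap − P_rod·A_ann = 147.7 kN − 1.751 kN

F ≈ 146 kN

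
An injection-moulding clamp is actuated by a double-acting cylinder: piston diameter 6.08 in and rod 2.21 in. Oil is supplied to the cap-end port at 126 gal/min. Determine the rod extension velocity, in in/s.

Cap-side area A_cap = π/4 × (6.08 in)² = 29.03 in^2
v = Q / A

v ≈ 16.7 in/s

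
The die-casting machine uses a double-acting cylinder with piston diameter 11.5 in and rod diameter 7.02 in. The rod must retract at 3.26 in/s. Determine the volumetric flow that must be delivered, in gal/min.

Q ≈ 55.2 gal/min

Rod-side annular area A_ann = π/4 × (11.5² − 7.02²) = 65.16 in^2
Q = A × v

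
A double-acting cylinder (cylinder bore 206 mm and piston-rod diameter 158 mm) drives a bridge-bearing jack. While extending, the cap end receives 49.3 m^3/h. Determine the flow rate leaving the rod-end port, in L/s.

Q_out ≈ 5.64 L/s

Cap-side area A_cap = π/4 × (206 mm)² = 33330 mm^2
Rod-side annular area A_ann = π/4 × (206² − 158²) = 13720 mm^2
Piston speed v = Q_in/A_cap; rod-end outflow Q_out = v × A_ann = Q_in × A_ann/A_cap.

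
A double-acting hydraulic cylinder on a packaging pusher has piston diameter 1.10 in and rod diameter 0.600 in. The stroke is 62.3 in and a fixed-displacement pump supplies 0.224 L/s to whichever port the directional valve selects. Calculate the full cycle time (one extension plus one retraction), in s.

t ≈ 7.37 s

Cap-side area A_cap = π/4 × (1.10 in)² = 0.9503 in^2
Rod-side annular area A_ann = π/4 × (1.10² − 0.600²) = 0.6676 in^2
t_ext = A_cap·L/Q = 4.331 s
t_ret = A_ann·L/Q = 3.043 s
t_cycle = t_ext + t_ret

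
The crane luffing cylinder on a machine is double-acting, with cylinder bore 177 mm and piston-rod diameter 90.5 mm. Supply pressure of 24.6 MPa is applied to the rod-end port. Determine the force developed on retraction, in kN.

Rod-side annular area A_ann = π/4 × (177² − 90.5²) = 18170 mm^2
On retraction the pressure acts on the annular area (bore minus rod).
F = P × A_ann

F ≈ 447 kN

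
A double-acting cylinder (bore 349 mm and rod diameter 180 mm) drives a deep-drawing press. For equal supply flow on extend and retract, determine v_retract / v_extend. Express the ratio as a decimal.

Cap-side area A_cap = π/4 × (349 mm)² = 95660 mm^2
Rod-side annular area A_ann = π/4 × (349² − 180²) = 70220 mm^2
For equal Q, v ∝ 1/A, so v_ret/v_ext = A_cap/A_ann.

v_ret/v_ext ≈ 1.36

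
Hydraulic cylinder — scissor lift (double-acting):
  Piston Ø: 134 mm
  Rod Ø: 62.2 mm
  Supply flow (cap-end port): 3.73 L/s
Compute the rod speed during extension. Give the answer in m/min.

v ≈ 15.9 m/min

Cap-side area A_cap = π/4 × (134 mm)² = 14100 mm^2
v = Q / A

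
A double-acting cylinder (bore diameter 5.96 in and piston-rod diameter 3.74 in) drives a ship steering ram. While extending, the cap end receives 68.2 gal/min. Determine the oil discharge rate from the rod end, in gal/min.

Cap-side area A_cap = π/4 × (5.96 in)² = 27.90 in^2
Rod-side annular area A_ann = π/4 × (5.96² − 3.74²) = 16.91 in^2
Piston speed v = Q_in/A_cap; rod-end outflow Q_out = v × A_ann = Q_in × A_ann/A_cap.

Q_out ≈ 41.3 gal/min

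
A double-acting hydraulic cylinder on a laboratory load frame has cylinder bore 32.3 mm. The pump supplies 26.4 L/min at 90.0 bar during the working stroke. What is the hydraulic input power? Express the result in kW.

W ≈ 3.96 kW

Hydraulic power = P × Q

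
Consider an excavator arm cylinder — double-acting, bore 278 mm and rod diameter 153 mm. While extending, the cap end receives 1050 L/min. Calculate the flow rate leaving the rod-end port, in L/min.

Q_out ≈ 732 L/min

Cap-side area A_cap = π/4 × (278 mm)² = 60700 mm^2
Rod-side annular area A_ann = π/4 × (278² − 153²) = 42310 mm^2
Piston speed v = Q_in/A_cap; rod-end outflow Q_out = v × A_ann = Q_in × A_ann/A_cap.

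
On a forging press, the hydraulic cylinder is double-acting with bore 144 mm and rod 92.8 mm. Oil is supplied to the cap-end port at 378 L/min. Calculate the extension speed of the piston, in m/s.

Cap-side area A_cap = π/4 × (144 mm)² = 16290 mm^2
v = Q / A

v ≈ 0.387 m/s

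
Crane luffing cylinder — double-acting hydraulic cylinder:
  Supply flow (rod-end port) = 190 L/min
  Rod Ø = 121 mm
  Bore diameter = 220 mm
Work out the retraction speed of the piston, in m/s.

Rod-side annular area A_ann = π/4 × (220² − 121²) = 26510 mm^2
Flow into the rod-end port fills the annular volume.
v = Q / A

v ≈ 0.119 m/s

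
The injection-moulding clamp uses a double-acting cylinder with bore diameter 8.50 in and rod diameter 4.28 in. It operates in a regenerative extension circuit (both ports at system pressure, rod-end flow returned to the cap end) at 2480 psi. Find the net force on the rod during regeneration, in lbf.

F ≈ 35700 lbf

With equal pressure on both faces, forces on the annular region cancel; the net push is pressure × rod cross-section.
Rod cross-section A_rod = π/4 × (4.28 in)² = 14.39 in^2
F = P × A_rod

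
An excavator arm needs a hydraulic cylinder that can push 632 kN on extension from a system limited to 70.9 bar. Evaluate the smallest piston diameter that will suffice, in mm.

Extension force acts on the full piston face: F = P × (π/4)D².
D = √(4F / (πP)) = √(4 × 632 kN / (π × 70.9 bar))

D ≈ 337 mm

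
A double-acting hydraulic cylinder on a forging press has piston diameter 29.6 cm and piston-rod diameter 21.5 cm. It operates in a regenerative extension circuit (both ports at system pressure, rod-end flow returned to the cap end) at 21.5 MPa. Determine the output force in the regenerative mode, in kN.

With equal pressure on both faces, forces on the annular region cancel; the net push is pressure × rod cross-section.
Rod cross-section A_rod = π/4 × (21.5 cm)² = 363.1 cm^2
F = P × A_rod

F ≈ 781 kN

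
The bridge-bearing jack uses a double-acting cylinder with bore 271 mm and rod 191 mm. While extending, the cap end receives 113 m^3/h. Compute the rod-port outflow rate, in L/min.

Cap-side area A_cap = π/4 × (271 mm)² = 57680 mm^2
Rod-side annular area A_ann = π/4 × (271² − 191²) = 29030 mm^2
Piston speed v = Q_in/A_cap; rod-end outflow Q_out = v × A_ann = Q_in × A_ann/A_cap.

Q_out ≈ 948 L/min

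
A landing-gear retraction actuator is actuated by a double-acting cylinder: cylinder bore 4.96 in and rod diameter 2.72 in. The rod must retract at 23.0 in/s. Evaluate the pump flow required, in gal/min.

Q ≈ 80.7 gal/min

Rod-side annular area A_ann = π/4 × (4.96² − 2.72²) = 13.51 in^2
Q = A × v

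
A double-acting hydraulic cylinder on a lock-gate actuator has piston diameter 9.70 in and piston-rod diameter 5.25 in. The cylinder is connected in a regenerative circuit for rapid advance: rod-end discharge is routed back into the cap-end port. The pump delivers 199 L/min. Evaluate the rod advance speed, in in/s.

In regeneration the rod-end outflow joins the pump flow into the cap end, so the net volume the pump must supply per unit advance equals the rod cross-section area.
Rod cross-section A_rod = π/4 × (5.25 in)² = 21.65 in^2
v = Q_pump / A_rod

v ≈ 9.35 in/s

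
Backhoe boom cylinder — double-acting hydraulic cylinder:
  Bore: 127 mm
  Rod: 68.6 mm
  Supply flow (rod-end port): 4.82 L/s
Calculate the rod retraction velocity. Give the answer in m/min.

Rod-side annular area A_ann = π/4 × (127² − 68.6²) = 8972 mm^2
Flow into the rod-end port fills the annular volume.
v = Q / A

v ≈ 32.2 m/min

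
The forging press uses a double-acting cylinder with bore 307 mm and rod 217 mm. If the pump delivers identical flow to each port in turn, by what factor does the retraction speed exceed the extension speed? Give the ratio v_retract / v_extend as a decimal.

Cap-side area A_cap = π/4 × (307 mm)² = 74020 mm^2
Rod-side annular area A_ann = π/4 × (307² − 217²) = 37040 mm^2
For equal Q, v ∝ 1/A, so v_ret/v_ext = A_cap/A_ann.

v_ret/v_ext ≈ 2.00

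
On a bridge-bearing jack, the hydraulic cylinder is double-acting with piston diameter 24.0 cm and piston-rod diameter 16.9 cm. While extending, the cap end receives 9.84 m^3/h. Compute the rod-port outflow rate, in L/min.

Cap-side area A_cap = π/4 × (24.0 cm)² = 452.4 cm^2
Rod-side annular area A_ann = π/4 × (24.0² − 16.9²) = 228.1 cm^2
Piston speed v = Q_in/A_cap; rod-end outflow Q_out = v × A_ann = Q_in × A_ann/A_cap.

Q_out ≈ 82.7 L/min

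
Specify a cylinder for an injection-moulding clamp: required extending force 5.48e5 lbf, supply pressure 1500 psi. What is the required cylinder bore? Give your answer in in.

D ≈ 21.6 in

Extension force acts on the full piston face: F = P × (π/4)D².
D = √(4F / (πP)) = √(4 × 5.48e5 lbf / (π × 1500 psi))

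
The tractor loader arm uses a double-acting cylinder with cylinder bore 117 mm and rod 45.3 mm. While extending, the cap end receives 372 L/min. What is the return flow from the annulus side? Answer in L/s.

Cap-side area A_cap = π/4 × (117 mm)² = 10750 mm^2
Rod-side annular area A_ann = π/4 × (117² − 45.3²) = 9140 mm^2
Piston speed v = Q_in/A_cap; rod-end outflow Q_out = v × A_ann = Q_in × A_ann/A_cap.

Q_out ≈ 5.27 L/s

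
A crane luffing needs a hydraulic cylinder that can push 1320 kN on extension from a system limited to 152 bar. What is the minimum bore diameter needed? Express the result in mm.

Extension force acts on the full piston face: F = P × (π/4)D².
D = √(4F / (πP)) = √(4 × 1320 kN / (π × 152 bar))

D ≈ 333 mm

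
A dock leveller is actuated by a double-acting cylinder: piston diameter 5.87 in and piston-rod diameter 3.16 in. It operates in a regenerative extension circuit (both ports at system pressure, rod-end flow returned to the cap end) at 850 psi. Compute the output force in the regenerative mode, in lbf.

F ≈ 6670 lbf

With equal pressure on both faces, forces on the annular region cancel; the net push is pressure × rod cross-section.
Rod cross-section A_rod = π/4 × (3.16 in)² = 7.843 in^2
F = P × A_rod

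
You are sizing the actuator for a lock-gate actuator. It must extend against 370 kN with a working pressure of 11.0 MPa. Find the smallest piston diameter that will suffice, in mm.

D ≈ 207 mm

Extension force acts on the full piston face: F = P × (π/4)D².
D = √(4F / (πP)) = √(4 × 370 kN / (π × 11.0 MPa))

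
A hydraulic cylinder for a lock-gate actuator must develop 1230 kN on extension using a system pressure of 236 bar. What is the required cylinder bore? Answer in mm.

Extension force acts on the full piston face: F = P × (π/4)D².
D = √(4F / (πP)) = √(4 × 1230 kN / (π × 236 bar))

D ≈ 258 mm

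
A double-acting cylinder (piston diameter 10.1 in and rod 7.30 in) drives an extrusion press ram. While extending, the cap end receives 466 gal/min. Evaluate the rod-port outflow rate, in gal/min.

Q_out ≈ 223 gal/min

Cap-side area A_cap = π/4 × (10.1 in)² = 80.12 in^2
Rod-side annular area A_ann = π/4 × (10.1² − 7.30²) = 38.26 in^2
Piston speed v = Q_in/A_cap; rod-end outflow Q_out = v × A_ann = Q_in × A_ann/A_cap.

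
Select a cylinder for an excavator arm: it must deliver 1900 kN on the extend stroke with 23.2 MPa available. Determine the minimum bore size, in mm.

D ≈ 323 mm

Extension force acts on the full piston face: F = P × (π/4)D².
D = √(4F / (πP)) = √(4 × 1900 kN / (π × 23.2 MPa))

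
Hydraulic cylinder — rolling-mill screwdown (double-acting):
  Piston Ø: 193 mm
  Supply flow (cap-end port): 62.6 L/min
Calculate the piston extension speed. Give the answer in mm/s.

v ≈ 35.7 mm/s

Cap-side area A_cap = π/4 × (193 mm)² = 29260 mm^2
v = Q / A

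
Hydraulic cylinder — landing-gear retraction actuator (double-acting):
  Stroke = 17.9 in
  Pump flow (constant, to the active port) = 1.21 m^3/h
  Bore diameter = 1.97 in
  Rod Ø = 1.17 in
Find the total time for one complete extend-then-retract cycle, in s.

Cap-side area A_cap = π/4 × (1.97 in)² = 3.048 in^2
Rod-side annular area A_ann = π/4 × (1.97² − 1.17²) = 1.973 in^2
t_ext = A_cap·L/Q = 2.660 s
t_ret = A_ann·L/Q = 1.722 s
t_cycle = t_ext + t_ret

t ≈ 4.38 s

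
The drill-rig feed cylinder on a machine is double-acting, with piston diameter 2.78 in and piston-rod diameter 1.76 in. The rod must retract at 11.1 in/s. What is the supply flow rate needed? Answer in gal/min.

Rod-side annular area A_ann = π/4 × (2.78² − 1.76²) = 3.637 in^2
Q = A × v

Q ≈ 10.5 gal/min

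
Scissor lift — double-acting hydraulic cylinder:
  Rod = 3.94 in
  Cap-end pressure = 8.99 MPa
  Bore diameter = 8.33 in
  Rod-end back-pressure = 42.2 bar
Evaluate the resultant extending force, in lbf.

Cap-side area A_cap = π/4 × (8.33 in)² = 54.50 in^2
Rod-side annular area A_ann = π/4 × (8.33² − 3.94²) = 42.31 in^2
Net thrust = P_cap·A_cap − P_rod·A_ann = 71060 lbf − 25890 lbf

F ≈ 45200 lbf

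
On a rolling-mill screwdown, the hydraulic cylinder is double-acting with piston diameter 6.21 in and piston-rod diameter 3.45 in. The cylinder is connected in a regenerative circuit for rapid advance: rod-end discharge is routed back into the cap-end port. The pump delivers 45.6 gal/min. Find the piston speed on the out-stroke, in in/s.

v ≈ 18.8 in/s

In regeneration the rod-end outflow joins the pump flow into the cap end, so the net volume the pump must supply per unit advance equals the rod cross-section area.
Rod cross-section A_rod = π/4 × (3.45 in)² = 9.348 in^2
v = Q_pump / A_rod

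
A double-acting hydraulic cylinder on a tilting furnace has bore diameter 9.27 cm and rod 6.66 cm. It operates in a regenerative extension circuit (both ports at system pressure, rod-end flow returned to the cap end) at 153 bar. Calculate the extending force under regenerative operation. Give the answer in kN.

F ≈ 53.3 kN

With equal pressure on both faces, forces on the annular region cancel; the net push is pressure × rod cross-section.
Rod cross-section A_rod = π/4 × (6.66 cm)² = 34.84 cm^2
F = P × A_rod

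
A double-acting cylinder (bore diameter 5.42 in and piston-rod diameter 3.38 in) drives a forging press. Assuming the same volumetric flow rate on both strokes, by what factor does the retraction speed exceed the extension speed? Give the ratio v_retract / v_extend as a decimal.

Cap-side area A_cap = π/4 × (5.42 in)² = 23.07 in^2
Rod-side annular area A_ann = π/4 × (5.42² − 3.38²) = 14.10 in^2
For equal Q, v ∝ 1/A, so v_ret/v_ext = A_cap/A_ann.

v_ret/v_ext ≈ 1.64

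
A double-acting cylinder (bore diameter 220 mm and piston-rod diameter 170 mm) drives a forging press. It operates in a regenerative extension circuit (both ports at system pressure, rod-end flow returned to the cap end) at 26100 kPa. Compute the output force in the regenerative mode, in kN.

F ≈ 592 kN

With equal pressure on both faces, forces on the annular region cancel; the net push is pressure × rod cross-section.
Rod cross-section A_rod = π/4 × (170 mm)² = 22700 mm^2
F = P × A_rod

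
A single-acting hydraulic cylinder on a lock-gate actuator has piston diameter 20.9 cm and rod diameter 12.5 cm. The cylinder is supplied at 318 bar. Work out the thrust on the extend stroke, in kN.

Cap-side area A_cap = π/4 × (20.9 cm)² = 343.1 cm^2
F = P × A_cap = 318 bar × A_cap

F ≈ 1090 kN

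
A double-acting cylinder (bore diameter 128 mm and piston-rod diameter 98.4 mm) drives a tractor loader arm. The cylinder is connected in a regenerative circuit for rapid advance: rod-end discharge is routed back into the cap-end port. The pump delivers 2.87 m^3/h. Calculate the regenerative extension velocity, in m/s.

v ≈ 0.105 m/s

In regeneration the rod-end outflow joins the pump flow into the cap end, so the net volume the pump must supply per unit advance equals the rod cross-section area.
Rod cross-section A_rod = π/4 × (98.4 mm)² = 7605 mm^2
v = Q_pump / A_rod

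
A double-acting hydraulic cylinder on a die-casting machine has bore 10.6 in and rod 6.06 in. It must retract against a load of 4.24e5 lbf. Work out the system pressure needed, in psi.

P ≈ 7140 psi

Rod-side annular area A_ann = π/4 × (10.6² − 6.06²) = 59.40 in^2
Retraction: pressure acts on the annular area.
P = F / A = 4.24e5 lbf / A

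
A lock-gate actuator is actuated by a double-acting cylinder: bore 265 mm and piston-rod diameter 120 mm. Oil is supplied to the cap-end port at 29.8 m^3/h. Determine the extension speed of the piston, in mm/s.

v ≈ 150 mm/s

Cap-side area A_cap = π/4 × (265 mm)² = 55150 mm^2
v = Q / A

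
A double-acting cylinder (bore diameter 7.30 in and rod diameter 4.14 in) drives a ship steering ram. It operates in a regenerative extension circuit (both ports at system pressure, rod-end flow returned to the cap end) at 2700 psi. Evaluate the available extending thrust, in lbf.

F ≈ 36300 lbf

With equal pressure on both faces, forces on the annular region cancel; the net push is pressure × rod cross-section.
Rod cross-section A_rod = π/4 × (4.14 in)² = 13.46 in^2
F = P × A_rod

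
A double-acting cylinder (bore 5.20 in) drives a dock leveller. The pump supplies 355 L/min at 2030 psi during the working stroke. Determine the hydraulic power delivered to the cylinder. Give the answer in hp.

Hydraulic power = P × Q

W ≈ 111 hp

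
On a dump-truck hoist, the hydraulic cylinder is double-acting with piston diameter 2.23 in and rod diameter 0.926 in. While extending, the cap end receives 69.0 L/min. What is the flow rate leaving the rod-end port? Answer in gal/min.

Q_out ≈ 15.1 gal/min

Cap-side area A_cap = π/4 × (2.23 in)² = 3.906 in^2
Rod-side annular area A_ann = π/4 × (2.23² − 0.926²) = 3.232 in^2
Piston speed v = Q_in/A_cap; rod-end outflow Q_out = v × A_ann = Q_in × A_ann/A_cap.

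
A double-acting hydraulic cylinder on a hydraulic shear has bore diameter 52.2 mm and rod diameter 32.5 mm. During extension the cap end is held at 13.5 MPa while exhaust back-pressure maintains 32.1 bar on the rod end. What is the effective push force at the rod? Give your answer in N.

F ≈ 24700 N

Cap-side area A_cap = π/4 × (52.2 mm)² = 2140 mm^2
Rod-side annular area A_ann = π/4 × (52.2² − 32.5²) = 1311 mm^2
Net thrust = P_cap·A_cap − P_rod·A_ann = 28890 N − 4207 N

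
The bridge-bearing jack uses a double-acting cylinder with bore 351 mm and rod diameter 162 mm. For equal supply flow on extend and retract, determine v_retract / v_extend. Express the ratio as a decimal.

v_ret/v_ext ≈ 1.27

Cap-side area A_cap = π/4 × (351 mm)² = 96760 mm^2
Rod-side annular area A_ann = π/4 × (351² − 162²) = 76150 mm^2
For equal Q, v ∝ 1/A, so v_ret/v_ext = A_cap/A_ann.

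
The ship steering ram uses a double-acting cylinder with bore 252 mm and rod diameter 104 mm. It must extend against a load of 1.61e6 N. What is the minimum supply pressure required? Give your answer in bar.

Cap-side area A_cap = π/4 × (252 mm)² = 49880 mm^2
P = F / A = 1.61e6 N / A

P ≈ 323 bar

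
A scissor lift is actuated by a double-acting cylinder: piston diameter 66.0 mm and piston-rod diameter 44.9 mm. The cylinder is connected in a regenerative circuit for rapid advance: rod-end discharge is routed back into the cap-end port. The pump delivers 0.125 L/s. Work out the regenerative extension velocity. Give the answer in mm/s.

v ≈ 78.9 mm/s

In regeneration the rod-end outflow joins the pump flow into the cap end, so the net volume the pump must supply per unit advance equals the rod cross-section area.
Rod cross-section A_rod = π/4 × (44.9 mm)² = 1583 mm^2
v = Q_pump / A_rod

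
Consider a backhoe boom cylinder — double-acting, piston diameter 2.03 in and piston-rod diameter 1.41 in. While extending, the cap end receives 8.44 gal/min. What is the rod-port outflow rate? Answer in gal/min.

Cap-side area A_cap = π/4 × (2.03 in)² = 3.237 in^2
Rod-side annular area A_ann = π/4 × (2.03² − 1.41²) = 1.675 in^2
Piston speed v = Q_in/A_cap; rod-end outflow Q_out = v × A_ann = Q_in × A_ann/A_cap.

Q_out ≈ 4.37 gal/min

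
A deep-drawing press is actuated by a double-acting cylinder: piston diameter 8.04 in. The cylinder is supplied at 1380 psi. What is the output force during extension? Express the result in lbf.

Cap-side area A_cap = π/4 × (8.04 in)² = 50.77 in^2
F = P × A_cap = 1380 psi × A_cap

F ≈ 70100 lbf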